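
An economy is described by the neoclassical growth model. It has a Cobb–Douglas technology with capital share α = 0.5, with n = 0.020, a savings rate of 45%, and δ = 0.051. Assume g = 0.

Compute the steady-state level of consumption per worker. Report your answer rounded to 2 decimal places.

c* ≈ 3.49

Steady state requires s·f(k) = (n + δ)·k, i.e. s·k^α = (n + δ)·k.
Dividing both sides by k: k^(1−α) = s / (n + δ).
k^0.5 = 0.45 / (0.020 + 0.051) = 0.45 / 0.071 = 6.3380
k* = 6.3380^(1/0.5) ≈ 40.1702
y* = (k*)^α = 40.1702^0.5 ≈ 6.3380
c* = (1 − s)·y* = (1 − 0.45) × 6.3380 ≈ 3.4859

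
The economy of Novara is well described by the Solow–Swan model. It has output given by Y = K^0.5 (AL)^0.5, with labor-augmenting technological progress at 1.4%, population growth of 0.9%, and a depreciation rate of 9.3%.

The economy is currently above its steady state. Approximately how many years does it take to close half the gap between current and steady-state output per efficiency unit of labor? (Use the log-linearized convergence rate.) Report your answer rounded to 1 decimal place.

about 12.0 years

Near the steady state the convergence rate is λ = (1 − α)(n + g + δ).
λ = (1 − 0.5) × 0.116 = 0.5 × 0.116 = 0.0580
Half-life = ln 2 / λ = 0.6931 / 0.0580 ≈ 11.95 years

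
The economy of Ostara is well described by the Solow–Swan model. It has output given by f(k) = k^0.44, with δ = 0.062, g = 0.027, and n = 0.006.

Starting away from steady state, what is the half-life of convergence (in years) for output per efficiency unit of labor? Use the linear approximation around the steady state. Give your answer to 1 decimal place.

about 13.0 years

Near the steady state the convergence rate is λ = (1 − α)(n + g + δ).
λ = (1 − 0.44) × 0.095 = 0.56 × 0.095 = 0.0532
Half-life = ln 2 / λ = 0.6931 / 0.0532 ≈ 13.03 years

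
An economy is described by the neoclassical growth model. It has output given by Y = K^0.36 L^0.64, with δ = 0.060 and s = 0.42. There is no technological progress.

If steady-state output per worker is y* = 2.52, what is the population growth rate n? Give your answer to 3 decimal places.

At the steady state, Δk = 0, so s·k^α = (n + δ)·k.
Since y* = [s/(n + δ)]^(α/(1−α)), we have s/(n + δ) = (y*)^((1−α)/α) = 2.52^1.7778 = 5.1714.
Therefore n + δ = s / 5.1714 = 0.42 / 5.1714 = 0.0812, so n = 0.0812 − 0.060 = 0.0212.

n ≈ 0.021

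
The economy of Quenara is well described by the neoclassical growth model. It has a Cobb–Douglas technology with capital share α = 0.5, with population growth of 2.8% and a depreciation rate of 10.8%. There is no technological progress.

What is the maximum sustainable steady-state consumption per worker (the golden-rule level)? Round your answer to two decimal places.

At the golden rule, f'(k) = n + δ, so α·k^(α−1) = n + δ and k_gold = (α/(n + δ))^(1/(1−α)).
k_gold = (0.5/0.136)^(1/0.5) = 3.6765^2 ≈ 13.5167
c_gold = f(k_gold) − (n + δ)·k_gold = 3.6765 − 0.136×13.5167 ≈ 1.8382

c_gold ≈ 1.84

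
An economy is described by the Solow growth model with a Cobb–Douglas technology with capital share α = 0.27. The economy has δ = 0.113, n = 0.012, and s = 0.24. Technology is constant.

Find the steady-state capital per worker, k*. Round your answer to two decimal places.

At the steady state, Δk = 0, so s·k^α = (n + δ)·k.
Rearranging, k^(1−α) = s / (n + δ).
k^0.73 = 0.24 / (0.012 + 0.113) = 0.24 / 0.125 = 1.9200
k* = 1.9200^(1/0.73) ≈ 2.4439

k* = 2.44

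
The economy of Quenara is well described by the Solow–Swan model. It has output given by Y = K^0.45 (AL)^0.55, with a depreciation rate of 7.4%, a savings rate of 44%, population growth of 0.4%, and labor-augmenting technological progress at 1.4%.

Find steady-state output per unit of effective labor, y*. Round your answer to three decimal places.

y* ≈ 3.598

Steady state requires s·f(k) = (n + g + δ)·k, i.e. s·k^α = (n + g + δ)·k.
Rearranging, k^(1−α) = s / (n + g + δ).
k^0.55 = 0.44 / (0.004 + 0.014 + 0.074) = 0.44 / 0.092 = 4.7826
k* = 4.7826^(1/0.55) ≈ 17.2089
y* = (k*)^α = 17.2089^0.45 ≈ 3.5982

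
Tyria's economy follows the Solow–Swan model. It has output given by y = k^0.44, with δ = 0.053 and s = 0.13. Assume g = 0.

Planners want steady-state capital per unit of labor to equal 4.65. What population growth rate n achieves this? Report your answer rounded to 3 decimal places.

Steady state requires s·f(k) = (n + δ)·k, i.e. s·k^α = (n + δ)·k.
So s / (n + δ) = (k*)^(1−α) = 4.65^0.56 = 2.3647.
Therefore n + δ = s / 2.3647 = 0.13 / 2.3647 = 0.0550, so n = 0.0550 − 0.053 = 0.0020.

n ≈ 0.002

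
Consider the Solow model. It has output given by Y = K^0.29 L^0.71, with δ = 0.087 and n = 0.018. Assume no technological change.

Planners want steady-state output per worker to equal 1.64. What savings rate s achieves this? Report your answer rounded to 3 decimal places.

Steady state requires s·f(k) = (n + δ)·k, i.e. s·k^α = (n + δ)·k.
Since y* = [s/(n + δ)]^(α/(1−α)), we have s/(n + δ) = (y*)^((1−α)/α) = 1.64^2.4483 = 3.3574.
Therefore s = 3.3574 × (n + δ) = 3.3574 × 0.105 = 0.3525.

s ≈ 0.353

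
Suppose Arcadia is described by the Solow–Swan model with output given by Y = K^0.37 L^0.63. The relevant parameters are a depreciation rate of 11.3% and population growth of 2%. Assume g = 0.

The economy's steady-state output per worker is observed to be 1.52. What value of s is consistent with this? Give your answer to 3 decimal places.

Steady state requires s·f(k) = (n + δ)·k, i.e. s·k^α = (n + δ)·k.
Since y* = [s/(n + δ)]^(α/(1−α)), we have s/(n + δ) = (y*)^((1−α)/α) = 1.52^1.7027 = 2.0400.
Therefore s = 2.0400 × (n + δ) = 2.0400 × 0.133 = 0.2713.

s ≈ 0.271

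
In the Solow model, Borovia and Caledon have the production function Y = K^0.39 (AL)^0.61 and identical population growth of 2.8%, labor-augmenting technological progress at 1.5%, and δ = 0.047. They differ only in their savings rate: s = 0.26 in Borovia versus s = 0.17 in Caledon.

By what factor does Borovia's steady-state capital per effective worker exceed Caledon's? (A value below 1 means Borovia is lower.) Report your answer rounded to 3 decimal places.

ratio ≈ 2.007

Steady-state k* = [s/(n + g + δ)]^(1/(1−α)), so the ratio is [ (s_B/(n + g + δ)_B) / (s_C/(n + g + δ)_C) ]^1.6393.
s_B/(n + g + δ)_B = 0.26/0.090 = 2.8889; s_C/(n + g + δ)_C = 0.17/0.090 = 1.8889.
Ratio = (2.8889/1.8889)^1.6393 = 1.5294^1.6393 ≈ 2.0067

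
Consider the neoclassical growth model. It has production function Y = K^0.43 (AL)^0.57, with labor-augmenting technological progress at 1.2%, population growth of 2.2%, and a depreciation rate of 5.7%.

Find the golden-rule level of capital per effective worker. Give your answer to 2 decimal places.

k_gold ≈ 15.25

The golden rule sets f'(k) = n + g + δ, i.e. α·k^(α−1) = n + g + δ.
So k^(1−α) = α / (n + g + δ) = 0.43 / 0.091 = 4.7253.
k_gold = 4.7253^(1/0.57) ≈ 15.2479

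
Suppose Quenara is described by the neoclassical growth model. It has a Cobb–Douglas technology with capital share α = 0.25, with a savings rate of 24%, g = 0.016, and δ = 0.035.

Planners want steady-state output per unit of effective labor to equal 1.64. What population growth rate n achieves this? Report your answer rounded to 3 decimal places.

In steady state, investment equals break-even investment: s·k^α = (n + g + δ)·k.
Since y* = [s/(n + g + δ)]^(α/(1−α)), we have s/(n + g + δ) = (y*)^((1−α)/α) = 1.64^3 = 4.4109.
Therefore n + g + δ = s / 4.4109 = 0.24 / 4.4109 = 0.0544, so n = 0.0544 − 0.051 = 0.0034.

n ≈ 0.003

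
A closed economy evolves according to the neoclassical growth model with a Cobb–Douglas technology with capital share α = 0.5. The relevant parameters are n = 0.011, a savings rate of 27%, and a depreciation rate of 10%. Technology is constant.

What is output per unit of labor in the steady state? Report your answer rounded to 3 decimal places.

y* = 2.432

In steady state, investment equals break-even investment: s·k^α = (n + δ)·k.
Rearranging, k^(1−α) = s / (n + δ).
k^0.5 = 0.27 / (0.011 + 0.100) = 0.27 / 0.111 = 2.4324
k* = 2.4324^(1/0.5) ≈ 5.9166
y* = (k*)^α = 5.9166^0.5 ≈ 2.4324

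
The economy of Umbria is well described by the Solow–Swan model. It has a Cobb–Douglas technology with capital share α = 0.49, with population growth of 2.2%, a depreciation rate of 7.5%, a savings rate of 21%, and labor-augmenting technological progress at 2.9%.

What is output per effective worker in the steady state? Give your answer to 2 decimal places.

y* = 1.63

Steady state requires s·f(k) = (n + g + δ)·k, i.e. s·k^α = (n + g + δ)·k.
Dividing both sides by k: k^(1−α) = s / (n + g + δ).
k^0.51 = 0.21 / (0.022 + 0.029 + 0.075) = 0.21 / 0.126 = 1.6667
k* = 1.6667^(1/0.51) ≈ 2.7228
y* = (k*)^α = 2.7228^0.49 ≈ 1.6336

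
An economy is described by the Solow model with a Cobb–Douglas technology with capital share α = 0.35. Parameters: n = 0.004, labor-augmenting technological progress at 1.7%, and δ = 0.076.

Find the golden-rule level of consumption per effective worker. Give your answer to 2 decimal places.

c_gold ≈ 1.30

At the golden rule, f'(k) = n + g + δ, so α·k^(α−1) = n + g + δ and k_gold = (α/(n + g + δ))^(1/(1−α)).
k_gold = (0.35/0.097)^(1/0.65) = 3.6082^1.5385 ≈ 7.2010
c_gold = f(k_gold) − (n + g + δ)·k_gold = 1.9957 − 0.097×7.2010 ≈ 1.2972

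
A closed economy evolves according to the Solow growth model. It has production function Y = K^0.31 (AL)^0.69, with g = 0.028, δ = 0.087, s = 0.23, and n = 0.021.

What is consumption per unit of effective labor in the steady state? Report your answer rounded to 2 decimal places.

At the steady state, Δk = 0, so s·k^α = (n + g + δ)·k.
Rearranging, k^(1−α) = s / (n + g + δ).
k^0.69 = 0.23 / (0.021 + 0.028 + 0.087) = 0.23 / 0.136 = 1.6912
k* = 1.6912^(1/0.69) ≈ 2.1415
y* = (k*)^α = 2.1415^0.31 ≈ 1.2663
c* = (1 − s)·y* = (1 − 0.23) × 1.2663 ≈ 0.9751

c* = 0.98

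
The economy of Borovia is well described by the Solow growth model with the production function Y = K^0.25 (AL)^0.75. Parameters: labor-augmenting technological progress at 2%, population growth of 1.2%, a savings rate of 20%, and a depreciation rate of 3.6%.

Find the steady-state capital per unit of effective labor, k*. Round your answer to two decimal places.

At the steady state, Δk = 0, so s·k^α = (n + g + δ)·k.
Dividing both sides by k: k^(1−α) = s / (n + g + δ).
k^0.75 = 0.20 / (0.012 + 0.020 + 0.036) = 0.20 / 0.068 = 2.9412
k* = 2.9412^(1/0.75) ≈ 4.2140

k* ≈ 4.21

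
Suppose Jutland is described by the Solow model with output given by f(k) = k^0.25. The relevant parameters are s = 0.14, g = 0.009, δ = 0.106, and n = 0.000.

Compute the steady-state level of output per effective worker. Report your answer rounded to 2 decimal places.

y* = 1.07

At the steady state, Δk = 0, so s·k^α = (n + g + δ)·k.
Rearranging, k^(1−α) = s / (n + g + δ).
k^0.75 = 0.14 / (0.000 + 0.009 + 0.106) = 0.14 / 0.115 = 1.2174
k* = 1.2174^(1/0.75) ≈ 1.2999
y* = (k*)^α = 1.2999^0.25 ≈ 1.0678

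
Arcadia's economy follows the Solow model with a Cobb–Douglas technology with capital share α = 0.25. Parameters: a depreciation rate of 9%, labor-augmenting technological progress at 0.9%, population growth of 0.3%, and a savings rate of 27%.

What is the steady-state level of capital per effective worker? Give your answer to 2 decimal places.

At the steady state, Δk = 0, so s·k^α = (n + g + δ)·k.
Rearranging, k^(1−α) = s / (n + g + δ).
k^0.75 = 0.27 / (0.003 + 0.009 + 0.090) = 0.27 / 0.102 = 2.6471
k* = 2.6471^(1/0.75) ≈ 3.6618

k* = 3.66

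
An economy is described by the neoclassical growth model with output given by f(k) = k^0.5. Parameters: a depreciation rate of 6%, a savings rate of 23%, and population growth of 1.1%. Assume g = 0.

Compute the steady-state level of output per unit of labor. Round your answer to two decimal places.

Steady state requires s·f(k) = (n + δ)·k, i.e. s·k^α = (n + δ)·k.
Rearranging, k^(1−α) = s / (n + δ).
k^0.5 = 0.23 / (0.011 + 0.060) = 0.23 / 0.071 = 3.2394
k* = 3.2394^(1/0.5) ≈ 10.4937
y* = (k*)^α = 10.4937^0.5 ≈ 3.2394

y* = 3.24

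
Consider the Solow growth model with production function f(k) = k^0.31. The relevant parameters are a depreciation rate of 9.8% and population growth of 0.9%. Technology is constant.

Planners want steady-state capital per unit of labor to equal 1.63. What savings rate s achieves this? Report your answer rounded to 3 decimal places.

s ≈ 0.150

At the steady state, Δk = 0, so s·k^α = (n + δ)·k.
So s / (n + δ) = (k*)^(1−α) = 1.63^0.69 = 1.4009.
Therefore s = 1.4009 × (n + δ) = 1.4009 × 0.107 = 0.1499.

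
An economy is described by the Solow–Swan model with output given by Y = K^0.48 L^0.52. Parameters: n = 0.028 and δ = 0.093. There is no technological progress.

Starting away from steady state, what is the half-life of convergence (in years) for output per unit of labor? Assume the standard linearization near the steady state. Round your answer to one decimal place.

Near the steady state the convergence rate is λ = (1 − α)(n + δ).
λ = (1 − 0.48) × 0.121 = 0.52 × 0.121 = 0.06292
Half-life = ln 2 / λ = 0.6931 / 0.06292 ≈ 11.02 years

half-life ≈ 11.0 years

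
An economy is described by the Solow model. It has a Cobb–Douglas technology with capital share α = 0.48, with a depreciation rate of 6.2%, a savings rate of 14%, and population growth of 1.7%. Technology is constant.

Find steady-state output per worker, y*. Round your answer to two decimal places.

At the steady state, Δk = 0, so s·k^α = (n + δ)·k.
Dividing both sides by k: k^(1−α) = s / (n + δ).
k^0.52 = 0.14 / (0.017 + 0.062) = 0.14 / 0.079 = 1.7722
k* = 1.7722^(1/0.52) ≈ 3.0054
y* = (k*)^α = 3.0054^0.48 ≈ 1.6959

y* = 1.70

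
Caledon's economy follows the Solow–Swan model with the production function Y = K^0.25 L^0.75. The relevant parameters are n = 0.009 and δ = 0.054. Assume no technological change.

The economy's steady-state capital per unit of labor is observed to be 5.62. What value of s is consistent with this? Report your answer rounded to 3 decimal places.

At the steady state, Δk = 0, so s·k^α = (n + δ)·k.
So s / (n + δ) = (k*)^(1−α) = 5.62^0.75 = 3.6501.
Therefore s = 3.6501 × (n + δ) = 3.6501 × 0.063 = 0.2300.

s ≈ 0.230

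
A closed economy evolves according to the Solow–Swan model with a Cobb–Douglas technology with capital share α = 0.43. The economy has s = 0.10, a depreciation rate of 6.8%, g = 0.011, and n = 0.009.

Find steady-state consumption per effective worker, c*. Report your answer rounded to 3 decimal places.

c* ≈ 0.991

In steady state, investment equals break-even investment: s·k^α = (n + g + δ)·k.
Rearranging, k^(1−α) = s / (n + g + δ).
k^0.57 = 0.10 / (0.009 + 0.011 + 0.068) = 0.10 / 0.088 = 1.1364
k* = 1.1364^(1/0.57) ≈ 1.2515
y* = (k*)^α = 1.2515^0.43 ≈ 1.1013
c* = (1 − s)·y* = (1 − 0.10) × 1.1013 ≈ 0.9912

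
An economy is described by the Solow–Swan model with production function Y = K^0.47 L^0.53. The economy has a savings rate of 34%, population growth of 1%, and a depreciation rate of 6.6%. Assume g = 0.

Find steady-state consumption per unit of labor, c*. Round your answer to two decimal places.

c* = 2.49

At the steady state, Δk = 0, so s·k^α = (n + δ)·k.
Rearranging, k^(1−α) = s / (n + δ).
k^0.53 = 0.34 / (0.010 + 0.066) = 0.34 / 0.076 = 4.4737
k* = 4.4737^(1/0.53) ≈ 16.8917
y* = (k*)^α = 16.8917^0.47 ≈ 3.7758
c* = (1 − s)·y* = (1 − 0.34) × 3.7758 ≈ 2.4920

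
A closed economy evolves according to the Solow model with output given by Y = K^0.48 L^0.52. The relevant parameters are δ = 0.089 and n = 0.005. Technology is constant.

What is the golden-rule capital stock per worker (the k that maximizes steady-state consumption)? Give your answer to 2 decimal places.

The golden rule sets f'(k) = n + δ, i.e. α·k^(α−1) = n + δ.
So k^(1−α) = α / (n + δ) = 0.48 / 0.094 = 5.1064.
k_gold = 5.1064^(1/0.52) ≈ 23.0017

k_gold ≈ 23.00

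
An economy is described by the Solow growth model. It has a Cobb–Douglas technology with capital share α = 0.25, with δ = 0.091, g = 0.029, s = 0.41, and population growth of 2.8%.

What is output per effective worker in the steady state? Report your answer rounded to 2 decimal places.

y* = 1.40

Steady state requires s·f(k) = (n + g + δ)·k, i.e. s·k^α = (n + g + δ)·k.
Dividing both sides by k: k^(1−α) = s / (n + g + δ).
k^0.75 = 0.41 / (0.028 + 0.029 + 0.091) = 0.41 / 0.148 = 2.7703
k* = 2.7703^(1/0.75) ≈ 3.8908
y* = (k*)^α = 3.8908^0.25 ≈ 1.4045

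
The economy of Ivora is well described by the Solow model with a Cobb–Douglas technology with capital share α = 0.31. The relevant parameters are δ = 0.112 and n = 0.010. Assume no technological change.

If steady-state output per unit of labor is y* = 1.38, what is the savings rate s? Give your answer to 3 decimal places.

In steady state, investment equals break-even investment: s·k^α = (n + δ)·k.
Since y* = [s/(n + δ)]^(α/(1−α)), we have s/(n + δ) = (y*)^((1−α)/α) = 1.38^2.2258 = 2.0481.
Therefore s = 2.0481 × (n + δ) = 2.0481 × 0.122 = 0.2499.

s ≈ 0.250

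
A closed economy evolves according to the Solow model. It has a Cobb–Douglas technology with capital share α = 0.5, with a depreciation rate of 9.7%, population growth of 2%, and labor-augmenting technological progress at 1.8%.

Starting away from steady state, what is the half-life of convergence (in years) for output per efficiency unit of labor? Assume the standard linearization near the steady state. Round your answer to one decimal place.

about 10.3 years

Near the steady state the convergence rate is λ = (1 − α)(n + g + δ).
λ = (1 − 0.5) × 0.135 = 0.5 × 0.135 = 0.0675
Half-life = ln 2 / λ = 0.6931 / 0.0675 ≈ 10.27 years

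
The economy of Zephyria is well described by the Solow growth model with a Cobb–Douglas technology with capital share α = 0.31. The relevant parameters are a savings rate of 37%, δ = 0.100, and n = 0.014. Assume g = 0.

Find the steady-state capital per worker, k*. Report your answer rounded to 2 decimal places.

k* = 5.51

Steady state requires s·f(k) = (n + δ)·k, i.e. s·k^α = (n + δ)·k.
Dividing both sides by k: k^(1−α) = s / (n + δ).
k^0.69 = 0.37 / (0.014 + 0.100) = 0.37 / 0.114 = 3.2456
k* = 3.2456^(1/0.69) ≈ 5.5082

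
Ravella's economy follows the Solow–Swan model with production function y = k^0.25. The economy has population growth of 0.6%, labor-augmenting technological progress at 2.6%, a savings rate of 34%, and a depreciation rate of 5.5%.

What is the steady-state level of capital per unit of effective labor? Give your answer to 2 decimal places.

In steady state, investment equals break-even investment: s·k^α = (n + g + δ)·k.
Dividing both sides by k: k^(1−α) = s / (n + g + δ).
k^0.75 = 0.34 / (0.006 + 0.026 + 0.055) = 0.34 / 0.087 = 3.9080
k* = 3.9080^(1/0.75) ≈ 6.1556

k* ≈ 6.16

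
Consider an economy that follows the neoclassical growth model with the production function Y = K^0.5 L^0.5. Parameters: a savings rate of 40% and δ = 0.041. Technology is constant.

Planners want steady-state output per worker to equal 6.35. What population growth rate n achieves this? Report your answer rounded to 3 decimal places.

Steady state requires s·f(k) = (n + δ)·k, i.e. s·k^α = (n + δ)·k.
Since y* = [s/(n + δ)]^(α/(1−α)), we have s/(n + δ) = (y*)^((1−α)/α) = 6.35^1 = 6.3500.
Therefore n + δ = s / 6.3500 = 0.40 / 6.3500 = 0.0630, so n = 0.0630 − 0.041 = 0.0220.

n ≈ 0.022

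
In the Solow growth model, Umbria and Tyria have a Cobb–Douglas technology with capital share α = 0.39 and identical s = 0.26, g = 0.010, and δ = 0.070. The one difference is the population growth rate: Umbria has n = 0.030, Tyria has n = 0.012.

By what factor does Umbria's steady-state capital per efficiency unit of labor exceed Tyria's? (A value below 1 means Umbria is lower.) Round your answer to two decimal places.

Steady-state k* = [s/(n + g + δ)]^(1/(1−α)), so the ratio is [ (s_U/(n + g + δ)_U) / (s_T/(n + g + δ)_T) ]^1.6393.
s_U/(n + g + δ)_U = 0.26/0.110 = 2.3636; s_T/(n + g + δ)_T = 0.26/0.092 = 2.8261.
Ratio = (2.3636/2.8261)^1.6393 = 0.8363^1.6393 ≈ 0.7460

k*_U / k*_T ≈ 0.75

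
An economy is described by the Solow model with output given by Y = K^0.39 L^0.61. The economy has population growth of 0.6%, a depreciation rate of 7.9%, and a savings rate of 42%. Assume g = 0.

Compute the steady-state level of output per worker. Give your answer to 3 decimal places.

Steady state requires s·f(k) = (n + δ)·k, i.e. s·k^α = (n + δ)·k.
Rearranging, k^(1−α) = s / (n + δ).
k^0.61 = 0.42 / (0.006 + 0.079) = 0.42 / 0.085 = 4.9412
k* = 4.9412^(1/0.61) ≈ 13.7224
y* = (k*)^α = 13.7224^0.39 ≈ 2.7771

y* = 2.777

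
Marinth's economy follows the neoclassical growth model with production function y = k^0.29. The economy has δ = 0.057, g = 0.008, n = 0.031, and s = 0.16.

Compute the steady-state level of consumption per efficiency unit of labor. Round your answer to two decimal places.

In steady state, investment equals break-even investment: s·k^α = (n + g + δ)·k.
Dividing both sides by k: k^(1−α) = s / (n + g + δ).
k^0.71 = 0.16 / (0.031 + 0.008 + 0.057) = 0.16 / 0.096 = 1.6667
k* = 1.6667^(1/0.71) ≈ 2.0534
y* = (k*)^α = 2.0534^0.29 ≈ 1.2320
c* = (1 − s)·y* = (1 − 0.16) × 1.2320 ≈ 1.0349

c* = 1.03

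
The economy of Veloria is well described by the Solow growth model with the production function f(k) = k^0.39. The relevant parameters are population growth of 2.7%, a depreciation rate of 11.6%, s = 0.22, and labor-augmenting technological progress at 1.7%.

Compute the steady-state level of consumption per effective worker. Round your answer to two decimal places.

Steady state requires s·f(k) = (n + g + δ)·k, i.e. s·k^α = (n + g + δ)·k.
Rearranging, k^(1−α) = s / (n + g + δ).
k^0.61 = 0.22 / (0.027 + 0.017 + 0.116) = 0.22 / 0.160 = 1.3750
k* = 1.3750^(1/0.61) ≈ 1.6855
y* = (k*)^α = 1.6855^0.39 ≈ 1.2258
c* = (1 − s)·y* = (1 − 0.22) × 1.2258 ≈ 0.9561

c* ≈ 0.96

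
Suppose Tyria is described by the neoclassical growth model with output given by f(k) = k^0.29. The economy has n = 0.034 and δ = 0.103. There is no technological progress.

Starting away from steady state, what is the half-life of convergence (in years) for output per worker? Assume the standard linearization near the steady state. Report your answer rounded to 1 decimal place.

Near the steady state the convergence rate is λ = (1 − α)(n + δ).
λ = (1 − 0.29) × 0.137 = 0.71 × 0.137 = 0.09727
Half-life = ln 2 / λ = 0.6931 / 0.09727 ≈ 7.13 years

half-life ≈ 7.1 years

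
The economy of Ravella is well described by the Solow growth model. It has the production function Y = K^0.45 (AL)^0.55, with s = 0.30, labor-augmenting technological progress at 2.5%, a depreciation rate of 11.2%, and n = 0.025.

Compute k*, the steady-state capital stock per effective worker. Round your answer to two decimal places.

k* ≈ 3.07

Steady state requires s·f(k) = (n + g + δ)·k, i.e. s·k^α = (n + g + δ)·k.
Dividing both sides by k: k^(1−α) = s / (n + g + δ).
k^0.55 = 0.30 / (0.025 + 0.025 + 0.112) = 0.30 / 0.162 = 1.8519
k* = 1.8519^(1/0.55) ≈ 3.0660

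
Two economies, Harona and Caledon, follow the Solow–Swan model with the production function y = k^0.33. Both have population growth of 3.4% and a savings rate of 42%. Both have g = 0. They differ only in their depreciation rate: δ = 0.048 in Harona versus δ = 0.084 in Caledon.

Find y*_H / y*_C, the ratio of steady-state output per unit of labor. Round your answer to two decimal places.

Steady-state y* = [s/(n + δ)]^(α/(1−α)), so the ratio is [ (s_H/(n + δ)_H) / (s_C/(n + δ)_C) ]^0.4925.
s_H/(n + δ)_H = 0.42/0.082 = 5.1220; s_C/(n + δ)_C = 0.42/0.118 = 3.5593.
Ratio = (5.1220/3.5593)^0.4925 = 1.4390^0.4925 ≈ 1.1963

ratio ≈ 1.20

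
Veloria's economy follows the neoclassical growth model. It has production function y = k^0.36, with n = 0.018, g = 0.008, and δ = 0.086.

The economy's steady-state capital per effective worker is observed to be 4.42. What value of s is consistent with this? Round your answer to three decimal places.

Steady state requires s·f(k) = (n + g + δ)·k, i.e. s·k^α = (n + g + δ)·k.
So s / (n + g + δ) = (k*)^(1−α) = 4.42^0.64 = 2.5886.
Therefore s = 2.5886 × (n + g + δ) = 2.5886 × 0.112 = 0.2899.

s ≈ 0.290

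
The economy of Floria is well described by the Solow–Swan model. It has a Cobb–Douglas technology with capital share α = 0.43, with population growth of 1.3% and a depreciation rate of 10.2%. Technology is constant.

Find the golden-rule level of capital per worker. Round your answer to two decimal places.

k_gold ≈ 10.11

The golden rule sets f'(k) = n + δ, i.e. α·k^(α−1) = n + δ.
So k^(1−α) = α / (n + δ) = 0.43 / 0.115 = 3.7391.
k_gold = 3.7391^(1/0.57) ≈ 10.1124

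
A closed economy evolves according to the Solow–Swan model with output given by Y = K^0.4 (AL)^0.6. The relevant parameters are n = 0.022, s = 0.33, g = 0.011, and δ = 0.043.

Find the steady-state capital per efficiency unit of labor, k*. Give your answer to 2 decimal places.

At the steady state, Δk = 0, so s·k^α = (n + g + δ)·k.
Dividing both sides by k: k^(1−α) = s / (n + g + δ).
k^0.6 = 0.33 / (0.022 + 0.011 + 0.043) = 0.33 / 0.076 = 4.3421
k* = 4.3421^(1/0.6) ≈ 11.5567

k* = 11.56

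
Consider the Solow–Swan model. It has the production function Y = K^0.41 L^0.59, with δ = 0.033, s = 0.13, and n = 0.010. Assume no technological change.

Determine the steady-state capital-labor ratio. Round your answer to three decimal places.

k* ≈ 6.522

Steady state requires s·f(k) = (n + δ)·k, i.e. s·k^α = (n + δ)·k.
Rearranging, k^(1−α) = s / (n + δ).
k^0.59 = 0.13 / (0.010 + 0.033) = 0.13 / 0.043 = 3.0233
k* = 3.0233^(1/0.59) ≈ 6.5219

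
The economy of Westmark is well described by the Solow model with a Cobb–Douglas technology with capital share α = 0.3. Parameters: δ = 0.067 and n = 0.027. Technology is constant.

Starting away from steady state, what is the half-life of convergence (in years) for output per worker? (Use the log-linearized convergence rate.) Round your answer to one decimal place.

half-life ≈ 10.5 years

Near the steady state the convergence rate is λ = (1 − α)(n + δ).
λ = (1 − 0.3) × 0.094 = 0.7 × 0.094 = 0.0658
Half-life = ln 2 / λ = 0.6931 / 0.0658 ≈ 10.53 years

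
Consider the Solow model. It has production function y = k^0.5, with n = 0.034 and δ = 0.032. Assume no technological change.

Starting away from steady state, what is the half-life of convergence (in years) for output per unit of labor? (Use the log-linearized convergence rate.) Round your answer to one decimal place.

Near the steady state the convergence rate is λ = (1 − α)(n + δ).
λ = (1 − 0.5) × 0.066 = 0.5 × 0.066 = 0.0330
Half-life = ln 2 / λ = 0.6931 / 0.0330 ≈ 21.00 years

t_½ ≈ 21.0 years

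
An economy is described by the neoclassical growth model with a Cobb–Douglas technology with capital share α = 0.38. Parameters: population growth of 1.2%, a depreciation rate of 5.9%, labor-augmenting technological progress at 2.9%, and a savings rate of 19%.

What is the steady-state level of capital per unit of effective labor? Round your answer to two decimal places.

k* = 2.82

In steady state, investment equals break-even investment: s·k^α = (n + g + δ)·k.
Dividing both sides by k: k^(1−α) = s / (n + g + δ).
k^0.62 = 0.19 / (0.012 + 0.029 + 0.059) = 0.19 / 0.100 = 1.9000
k* = 1.9000^(1/0.62) ≈ 2.8158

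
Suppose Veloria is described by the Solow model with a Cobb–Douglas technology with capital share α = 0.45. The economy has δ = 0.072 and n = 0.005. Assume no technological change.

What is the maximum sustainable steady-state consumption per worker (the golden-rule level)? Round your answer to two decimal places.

c_gold ≈ 2.33

At the golden rule, f'(k) = n + δ, so α·k^(α−1) = n + δ and k_gold = (α/(n + δ))^(1/(1−α)).
k_gold = (0.45/0.077)^(1/0.55) = 5.8442^1.8182 ≈ 24.7776
c_gold = f(k_gold) − (n + δ)·k_gold = 4.2396 − 0.077×24.7776 ≈ 2.3317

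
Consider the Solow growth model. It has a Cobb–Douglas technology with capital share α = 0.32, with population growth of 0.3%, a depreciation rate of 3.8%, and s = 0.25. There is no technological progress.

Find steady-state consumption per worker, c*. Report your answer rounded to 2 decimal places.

c* = 1.76

In steady state, investment equals break-even investment: s·k^α = (n + δ)·k.
Dividing both sides by k: k^(1−α) = s / (n + δ).
k^0.68 = 0.25 / (0.003 + 0.038) = 0.25 / 0.041 = 6.0976
k* = 6.0976^(1/0.68) ≈ 14.2773
y* = (k*)^α = 14.2773^0.32 ≈ 2.3415
c* = (1 − s)·y* = (1 − 0.25) × 2.3415 ≈ 1.7561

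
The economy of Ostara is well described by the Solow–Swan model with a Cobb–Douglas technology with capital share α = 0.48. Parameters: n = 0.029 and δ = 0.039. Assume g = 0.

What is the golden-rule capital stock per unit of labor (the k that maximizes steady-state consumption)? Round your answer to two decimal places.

The golden rule sets f'(k) = n + δ, i.e. α·k^(α−1) = n + δ.
So k^(1−α) = α / (n + δ) = 0.48 / 0.068 = 7.0588.
k_gold = 7.0588^(1/0.52) ≈ 42.8721

k_gold ≈ 42.87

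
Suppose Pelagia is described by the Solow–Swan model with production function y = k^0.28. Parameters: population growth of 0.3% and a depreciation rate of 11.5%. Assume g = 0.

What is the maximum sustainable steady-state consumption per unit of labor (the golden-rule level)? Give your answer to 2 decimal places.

At the golden rule, f'(k) = n + δ, so α·k^(α−1) = n + δ and k_gold = (α/(n + δ))^(1/(1−α)).
k_gold = (0.28/0.118)^(1/0.72) = 2.3729^1.3889 ≈ 3.3207
c_gold = f(k_gold) − (n + δ)·k_gold = 1.3994 − 0.118×3.3207 ≈ 1.0076

c_gold ≈ 1.01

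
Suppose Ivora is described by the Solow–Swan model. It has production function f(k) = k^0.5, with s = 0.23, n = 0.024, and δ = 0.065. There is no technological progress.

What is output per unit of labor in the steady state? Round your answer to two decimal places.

Steady state requires s·f(k) = (n + δ)·k, i.e. s·k^α = (n + δ)·k.
Rearranging, k^(1−α) = s / (n + δ).
k^0.5 = 0.23 / (0.024 + 0.065) = 0.23 / 0.089 = 2.5843
k* = 2.5843^(1/0.5) ≈ 6.6786
y* = (k*)^α = 6.6786^0.5 ≈ 2.5843

y* ≈ 2.58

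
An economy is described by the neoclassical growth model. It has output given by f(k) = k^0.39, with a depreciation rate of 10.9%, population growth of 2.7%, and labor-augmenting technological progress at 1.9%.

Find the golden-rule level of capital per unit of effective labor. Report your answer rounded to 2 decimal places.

k_gold ≈ 4.54

The golden rule sets f'(k) = n + g + δ, i.e. α·k^(α−1) = n + g + δ.
So k^(1−α) = α / (n + g + δ) = 0.39 / 0.155 = 2.5161.
k_gold = 2.5161^(1/0.61) ≈ 4.5387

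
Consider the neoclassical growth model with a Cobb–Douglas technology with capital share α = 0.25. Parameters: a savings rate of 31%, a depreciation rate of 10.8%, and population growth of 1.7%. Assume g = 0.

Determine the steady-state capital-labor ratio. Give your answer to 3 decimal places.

Steady state requires s·f(k) = (n + δ)·k, i.e. s·k^α = (n + δ)·k.
Rearranging, k^(1−α) = s / (n + δ).
k^0.75 = 0.31 / (0.017 + 0.108) = 0.31 / 0.125 = 2.4800
k* = 2.4800^(1/0.75) ≈ 3.3569

k* = 3.357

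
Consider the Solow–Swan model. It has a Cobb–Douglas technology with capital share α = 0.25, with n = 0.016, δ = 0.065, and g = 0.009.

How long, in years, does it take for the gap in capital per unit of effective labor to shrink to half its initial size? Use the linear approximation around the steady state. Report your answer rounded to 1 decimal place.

Near the steady state the convergence rate is λ = (1 − α)(n + g + δ).
λ = (1 − 0.25) × 0.090 = 0.75 × 0.090 = 0.0675
Half-life = ln 2 / λ = 0.6931 / 0.0675 ≈ 10.27 years

t_½ ≈ 10.3 years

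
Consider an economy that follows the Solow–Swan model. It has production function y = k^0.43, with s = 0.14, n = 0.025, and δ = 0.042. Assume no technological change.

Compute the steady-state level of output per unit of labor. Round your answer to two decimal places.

y* ≈ 1.74

At the steady state, Δk = 0, so s·k^α = (n + δ)·k.
Rearranging, k^(1−α) = s / (n + δ).
k^0.57 = 0.14 / (0.025 + 0.042) = 0.14 / 0.067 = 2.0896
k* = 2.0896^(1/0.57) ≈ 3.6435
y* = (k*)^α = 3.6435^0.43 ≈ 1.7436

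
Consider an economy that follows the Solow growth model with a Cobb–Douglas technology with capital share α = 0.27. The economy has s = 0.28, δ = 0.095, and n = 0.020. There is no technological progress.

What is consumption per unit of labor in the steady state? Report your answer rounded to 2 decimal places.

In steady state, investment equals break-even investment: s·k^α = (n + δ)·k.
Dividing both sides by k: k^(1−α) = s / (n + δ).
k^0.73 = 0.28 / (0.020 + 0.095) = 0.28 / 0.115 = 2.4348
k* = 2.4348^(1/0.73) ≈ 3.3838
y* = (k*)^α = 3.3838^0.27 ≈ 1.3898
c* = (1 − s)·y* = (1 − 0.28) × 1.3898 ≈ 1.0007

c* = 1.00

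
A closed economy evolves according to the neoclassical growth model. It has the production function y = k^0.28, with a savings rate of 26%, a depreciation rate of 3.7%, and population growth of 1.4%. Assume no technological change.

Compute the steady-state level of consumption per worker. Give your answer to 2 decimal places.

c* ≈ 1.39

In steady state, investment equals break-even investment: s·k^α = (n + δ)·k.
Dividing both sides by k: k^(1−α) = s / (n + δ).
k^0.72 = 0.26 / (0.014 + 0.037) = 0.26 / 0.051 = 5.0980
k* = 5.0980^(1/0.72) ≈ 9.6051
y* = (k*)^α = 9.6051^0.28 ≈ 1.8841
c* = (1 − s)·y* = (1 − 0.26) × 1.8841 ≈ 1.3942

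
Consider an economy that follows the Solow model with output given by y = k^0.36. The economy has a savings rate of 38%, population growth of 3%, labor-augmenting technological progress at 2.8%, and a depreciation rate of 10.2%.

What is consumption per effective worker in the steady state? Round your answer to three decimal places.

At the steady state, Δk = 0, so s·k^α = (n + g + δ)·k.
Rearranging, k^(1−α) = s / (n + g + δ).
k^0.64 = 0.38 / (0.030 + 0.028 + 0.102) = 0.38 / 0.160 = 2.3750
k* = 2.3750^(1/0.64) ≈ 3.8634
y* = (k*)^α = 3.8634^0.36 ≈ 1.6267
c* = (1 − s)·y* = (1 − 0.38) × 1.6267 ≈ 1.0086

c* ≈ 1.009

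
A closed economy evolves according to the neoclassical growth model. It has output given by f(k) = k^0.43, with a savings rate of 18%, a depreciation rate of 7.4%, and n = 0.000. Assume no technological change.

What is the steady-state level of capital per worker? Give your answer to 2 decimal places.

In steady state, investment equals break-even investment: s·k^α = (n + δ)·k.
Rearranging, k^(1−α) = s / (n + δ).
k^0.57 = 0.18 / (0.000 + 0.074) = 0.18 / 0.074 = 2.4324
k* = 2.4324^(1/0.57) ≈ 4.7561

k* = 4.76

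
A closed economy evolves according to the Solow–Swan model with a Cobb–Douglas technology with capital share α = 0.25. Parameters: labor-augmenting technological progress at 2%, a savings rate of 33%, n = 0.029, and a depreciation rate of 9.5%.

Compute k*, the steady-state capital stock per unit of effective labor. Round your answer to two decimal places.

Steady state requires s·f(k) = (n + g + δ)·k, i.e. s·k^α = (n + g + δ)·k.
Rearranging, k^(1−α) = s / (n + g + δ).
k^0.75 = 0.33 / (0.029 + 0.020 + 0.095) = 0.33 / 0.144 = 2.2917
k* = 2.2917^(1/0.75) ≈ 3.0214

k* = 3.02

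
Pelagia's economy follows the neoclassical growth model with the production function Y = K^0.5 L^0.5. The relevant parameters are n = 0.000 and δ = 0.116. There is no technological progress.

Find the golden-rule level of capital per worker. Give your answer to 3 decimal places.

k_gold ≈ 18.579

The golden rule sets f'(k) = n + δ, i.e. α·k^(α−1) = n + δ.
So k^(1−α) = α / (n + δ) = 0.5 / 0.116 = 4.3103.
k_gold = 4.3103^(1/0.5) ≈ 18.5787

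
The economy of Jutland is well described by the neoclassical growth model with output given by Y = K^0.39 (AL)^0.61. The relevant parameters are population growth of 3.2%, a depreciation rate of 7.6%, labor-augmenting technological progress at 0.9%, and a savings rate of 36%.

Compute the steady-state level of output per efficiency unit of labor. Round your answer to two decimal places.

In steady state, investment equals break-even investment: s·k^α = (n + g + δ)·k.
Rearranging, k^(1−α) = s / (n + g + δ).
k^0.61 = 0.36 / (0.032 + 0.009 + 0.076) = 0.36 / 0.117 = 3.0769
k* = 3.0769^(1/0.61) ≈ 6.3123
y* = (k*)^α = 6.3123^0.39 ≈ 2.0515

y* ≈ 2.05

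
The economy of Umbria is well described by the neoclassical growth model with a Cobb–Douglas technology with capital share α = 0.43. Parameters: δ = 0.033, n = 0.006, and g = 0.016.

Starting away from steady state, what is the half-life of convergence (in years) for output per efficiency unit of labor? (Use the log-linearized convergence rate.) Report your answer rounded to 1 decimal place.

Near the steady state the convergence rate is λ = (1 − α)(n + g + δ).
λ = (1 − 0.43) × 0.055 = 0.57 × 0.055 = 0.03135
Half-life = ln 2 / λ = 0.6931 / 0.03135 ≈ 22.11 years

half-life ≈ 22.1 years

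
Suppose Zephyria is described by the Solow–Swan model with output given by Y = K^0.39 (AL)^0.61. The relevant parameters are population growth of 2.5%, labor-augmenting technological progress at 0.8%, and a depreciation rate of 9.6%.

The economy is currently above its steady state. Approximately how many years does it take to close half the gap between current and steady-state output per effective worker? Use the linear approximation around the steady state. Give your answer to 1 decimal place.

Near the steady state the convergence rate is λ = (1 − α)(n + g + δ).
λ = (1 − 0.39) × 0.129 = 0.61 × 0.129 = 0.07869
Half-life = ln 2 / λ = 0.6931 / 0.07869 ≈ 8.81 years

t_½ ≈ 8.8 years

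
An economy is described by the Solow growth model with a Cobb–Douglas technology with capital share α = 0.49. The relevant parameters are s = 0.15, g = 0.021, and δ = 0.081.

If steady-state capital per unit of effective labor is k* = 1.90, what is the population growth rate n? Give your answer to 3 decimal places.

In steady state, investment equals break-even investment: s·k^α = (n + g + δ)·k.
So s / (n + g + δ) = (k*)^(1−α) = 1.90^0.51 = 1.3873.
Therefore n + g + δ = s / 1.3873 = 0.15 / 1.3873 = 0.1081, so n = 0.1081 − 0.102 = 0.0061.

n ≈ 0.006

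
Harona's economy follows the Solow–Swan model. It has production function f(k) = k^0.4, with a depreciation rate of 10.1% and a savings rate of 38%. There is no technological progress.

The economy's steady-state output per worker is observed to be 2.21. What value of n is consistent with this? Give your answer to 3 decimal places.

n ≈ 0.015

At the steady state, Δk = 0, so s·k^α = (n + δ)·k.
Since y* = [s/(n + δ)]^(α/(1−α)), we have s/(n + δ) = (y*)^((1−α)/α) = 2.21^1.5 = 3.2854.
Therefore n + δ = s / 3.2854 = 0.38 / 3.2854 = 0.1157, so n = 0.1157 − 0.101 = 0.0147.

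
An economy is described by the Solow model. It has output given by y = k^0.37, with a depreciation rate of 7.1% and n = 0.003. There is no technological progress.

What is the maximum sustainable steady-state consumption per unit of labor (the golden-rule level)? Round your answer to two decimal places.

At the golden rule, f'(k) = n + δ, so α·k^(α−1) = n + δ and k_gold = (α/(n + δ))^(1/(1−α)).
k_gold = (0.37/0.074)^(1/0.63) = 5.0000^1.5873 ≈ 12.8669
c_gold = f(k_gold) − (n + δ)·k_gold = 2.5734 − 0.074×12.8669 ≈ 1.6212

c_gold ≈ 1.62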